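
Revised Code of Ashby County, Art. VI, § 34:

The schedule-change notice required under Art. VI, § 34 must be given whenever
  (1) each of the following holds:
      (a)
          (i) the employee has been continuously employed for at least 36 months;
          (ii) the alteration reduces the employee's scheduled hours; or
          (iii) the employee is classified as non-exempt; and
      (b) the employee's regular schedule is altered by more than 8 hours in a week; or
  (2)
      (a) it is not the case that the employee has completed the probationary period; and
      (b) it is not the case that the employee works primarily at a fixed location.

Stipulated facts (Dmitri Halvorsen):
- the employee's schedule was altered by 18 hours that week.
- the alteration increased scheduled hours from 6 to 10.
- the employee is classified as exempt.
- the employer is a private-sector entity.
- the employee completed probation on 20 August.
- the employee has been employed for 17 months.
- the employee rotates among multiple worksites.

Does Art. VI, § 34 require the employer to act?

(i) tenure ≥ 36 mo. — not met.
(ii) hours reduced — not satisfied.
(iii) non-exempt — fails.
So (a) is not satisfied (F OR F OR F).
(b) schedule shift > 8h — met.
(1) = F AND T = false.
(a) not (past probation) — fails.
(b) not (fixed location) — holds.
(2): F AND T → false.
Overall = F OR F = false.

No — not required.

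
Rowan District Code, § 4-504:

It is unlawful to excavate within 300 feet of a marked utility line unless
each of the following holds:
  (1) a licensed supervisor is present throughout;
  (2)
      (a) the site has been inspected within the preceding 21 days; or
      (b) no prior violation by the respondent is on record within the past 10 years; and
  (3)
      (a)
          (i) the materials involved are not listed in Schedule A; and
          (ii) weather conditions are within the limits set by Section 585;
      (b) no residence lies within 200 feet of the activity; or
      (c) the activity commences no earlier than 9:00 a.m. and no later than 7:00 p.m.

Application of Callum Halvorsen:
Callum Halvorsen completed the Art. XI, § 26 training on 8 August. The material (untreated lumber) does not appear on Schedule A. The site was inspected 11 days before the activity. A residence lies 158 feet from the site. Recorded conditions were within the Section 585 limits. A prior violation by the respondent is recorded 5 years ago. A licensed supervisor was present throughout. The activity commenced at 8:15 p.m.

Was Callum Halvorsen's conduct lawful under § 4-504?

(1) supervisor present — holds.
(a) site inspected — met.
(b) no prior violation — not met.
(2) = T OR F = true.
(i) not (Schedule A material) — met.
(ii) weather ok — met.
(a): T AND T → true.
(b) no residence in 200 ft — not satisfied.
(c) start within hours — not satisfied.
So (3) is satisfied (T OR F OR F).
Overall: T AND T AND T → true.

Yes — lawful.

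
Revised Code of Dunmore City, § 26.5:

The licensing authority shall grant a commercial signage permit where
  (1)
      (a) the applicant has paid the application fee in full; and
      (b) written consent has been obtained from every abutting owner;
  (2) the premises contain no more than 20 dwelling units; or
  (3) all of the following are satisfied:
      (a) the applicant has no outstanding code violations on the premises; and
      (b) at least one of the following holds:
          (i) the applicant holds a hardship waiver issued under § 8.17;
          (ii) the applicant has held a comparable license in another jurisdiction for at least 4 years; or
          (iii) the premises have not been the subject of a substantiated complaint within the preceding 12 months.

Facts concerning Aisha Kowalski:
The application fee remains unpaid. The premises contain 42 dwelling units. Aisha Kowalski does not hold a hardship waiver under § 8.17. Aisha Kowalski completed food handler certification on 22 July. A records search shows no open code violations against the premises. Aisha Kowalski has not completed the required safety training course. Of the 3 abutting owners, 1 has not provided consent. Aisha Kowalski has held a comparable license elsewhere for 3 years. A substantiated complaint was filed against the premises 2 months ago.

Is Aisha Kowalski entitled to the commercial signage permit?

(a) fee paid — not met.
(b) all abutters consent — not satisfied.
(1) = F AND F = false.
(2) ≤ 20 units — not satisfied.
(a) no code violations — satisfied.
(i) hardship waiver — not met.
(ii) prior license ≥ 4 yr — fails.
(iii) no complaint in 12 mo. — not met.
So (b) is not satisfied (F OR F OR F).
(3): T AND F → false.
Overall: F OR F OR F → false.

No — denied.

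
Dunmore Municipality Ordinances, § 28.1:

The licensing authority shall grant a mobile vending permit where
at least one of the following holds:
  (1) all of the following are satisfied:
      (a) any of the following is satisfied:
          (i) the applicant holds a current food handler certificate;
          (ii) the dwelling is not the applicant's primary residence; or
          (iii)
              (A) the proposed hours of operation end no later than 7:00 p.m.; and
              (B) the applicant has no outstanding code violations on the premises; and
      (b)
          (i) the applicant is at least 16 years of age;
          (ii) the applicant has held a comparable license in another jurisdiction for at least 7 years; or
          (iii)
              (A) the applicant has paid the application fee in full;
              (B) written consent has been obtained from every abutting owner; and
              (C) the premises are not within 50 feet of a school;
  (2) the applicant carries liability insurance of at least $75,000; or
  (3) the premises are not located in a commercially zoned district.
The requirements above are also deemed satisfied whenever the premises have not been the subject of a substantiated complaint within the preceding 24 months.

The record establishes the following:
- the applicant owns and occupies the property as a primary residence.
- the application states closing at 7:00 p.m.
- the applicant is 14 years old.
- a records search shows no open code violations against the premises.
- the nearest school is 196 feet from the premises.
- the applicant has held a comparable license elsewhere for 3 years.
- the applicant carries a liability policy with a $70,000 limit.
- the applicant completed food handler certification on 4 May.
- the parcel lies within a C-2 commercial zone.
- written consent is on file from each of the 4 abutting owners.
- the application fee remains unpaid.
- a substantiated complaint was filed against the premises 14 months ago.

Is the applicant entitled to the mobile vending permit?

(i) food handler cert. — holds.
(ii) not (primary residence) — not met.
(A) closes by 7 p.m. — met.
(B) no code violations — satisfied.
(iii): T AND T → true.
So (a) is satisfied (T OR F OR T).
(i) age ≥ 16 — not met.
(ii) prior license ≥ 7 yr — fails.
(A) fee paid — not satisfied.
(B) all abutters consent — holds.
(C) ≥50 ft from school — satisfied.
So (iii) is not satisfied (F AND T AND T).
(b) = F OR F OR F = false.
(1): T AND F → false.
(2) insurance ≥ $75,000 — fails.
(3) not (commercially zoned) — not met.
Overall = F OR F OR F = false.
Exception (no complaint in 24 mo.) — not satisfied.
Result: main false OR exception false → false.

No — denied.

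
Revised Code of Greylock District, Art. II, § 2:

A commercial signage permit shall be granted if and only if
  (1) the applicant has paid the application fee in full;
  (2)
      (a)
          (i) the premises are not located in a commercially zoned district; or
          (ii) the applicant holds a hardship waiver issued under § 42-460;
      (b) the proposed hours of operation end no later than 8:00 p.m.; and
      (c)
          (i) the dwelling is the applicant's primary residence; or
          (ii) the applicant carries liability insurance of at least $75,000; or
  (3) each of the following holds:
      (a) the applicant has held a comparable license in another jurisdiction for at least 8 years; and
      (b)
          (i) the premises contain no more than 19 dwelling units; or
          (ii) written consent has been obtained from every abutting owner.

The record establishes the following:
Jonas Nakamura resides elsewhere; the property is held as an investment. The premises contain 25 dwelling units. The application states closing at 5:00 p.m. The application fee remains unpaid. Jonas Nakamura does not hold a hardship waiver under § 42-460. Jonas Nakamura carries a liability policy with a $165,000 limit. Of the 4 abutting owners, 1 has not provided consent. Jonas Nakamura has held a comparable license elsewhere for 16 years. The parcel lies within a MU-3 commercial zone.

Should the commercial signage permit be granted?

No — denied.

(1) fee paid — not met.
(i) not (commercially zoned) — not satisfied.
(ii) hardship waiver — not met.
(a) = F OR F = false.
(b) closes by 8 p.m. — satisfied.
(i) primary residence — fails.
(ii) insurance ≥ $75,000 — satisfied.
(c) = F OR T = true.
So (2) is not satisfied (F AND T AND T).
(a) prior license ≥ 8 yr — met.
(i) ≤ 19 units — fails.
(ii) all abutters consent — not met.
(b) = F OR F = false.
(3): T AND F → false.
Overall = F OR F OR F = false.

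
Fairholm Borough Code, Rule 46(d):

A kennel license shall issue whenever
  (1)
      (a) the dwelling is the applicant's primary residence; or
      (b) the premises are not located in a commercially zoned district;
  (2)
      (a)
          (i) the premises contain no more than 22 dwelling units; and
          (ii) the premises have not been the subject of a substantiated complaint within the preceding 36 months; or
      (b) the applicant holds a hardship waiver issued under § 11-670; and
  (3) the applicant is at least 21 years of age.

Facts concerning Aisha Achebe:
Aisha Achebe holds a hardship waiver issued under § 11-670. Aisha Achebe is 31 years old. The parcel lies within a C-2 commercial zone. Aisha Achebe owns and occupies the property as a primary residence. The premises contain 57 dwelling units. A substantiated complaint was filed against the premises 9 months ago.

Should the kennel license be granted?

Yes — granted.

(a) primary residence — holds.
(b) not (commercially zoned) — not satisfied.
(1) = T OR F = true.
(i) ≤ 22 units — not satisfied.
(ii) no complaint in 36 mo. — not met.
So (a) is not satisfied (F AND F).
(b) hardship waiver — holds.
(2) = F OR T = true.
(3) age ≥ 21 — satisfied.
Overall: T AND T AND T → true.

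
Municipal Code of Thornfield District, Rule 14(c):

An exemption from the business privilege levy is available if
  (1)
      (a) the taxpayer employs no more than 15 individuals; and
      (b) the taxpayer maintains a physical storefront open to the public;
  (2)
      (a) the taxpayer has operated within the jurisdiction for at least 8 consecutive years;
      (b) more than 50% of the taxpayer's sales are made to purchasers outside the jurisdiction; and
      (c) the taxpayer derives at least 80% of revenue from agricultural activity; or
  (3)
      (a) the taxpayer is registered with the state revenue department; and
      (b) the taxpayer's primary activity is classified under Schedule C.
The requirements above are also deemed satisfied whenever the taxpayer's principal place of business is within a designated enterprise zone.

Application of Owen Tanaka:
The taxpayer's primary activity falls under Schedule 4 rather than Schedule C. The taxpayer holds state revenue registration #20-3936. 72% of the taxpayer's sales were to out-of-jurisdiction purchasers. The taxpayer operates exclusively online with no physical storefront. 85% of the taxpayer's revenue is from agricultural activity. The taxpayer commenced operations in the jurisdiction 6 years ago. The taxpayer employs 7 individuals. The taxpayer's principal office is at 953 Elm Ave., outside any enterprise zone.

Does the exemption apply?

(a) ≤ 15 employees — holds.
(b) has storefront — not satisfied.
So (1) is not satisfied (T AND F).
(a) ≥ 8 yrs in jurisdiction — not met.
(b) >50% out-of-jur. sales — holds.
(c) ≥80% agricultural — satisfied.
So (2) is not satisfied (F AND T AND T).
(a) state-registered — satisfied.
(b) Schedule C activity — not met.
(3) = T AND F = false.
So Overall is not satisfied (F OR F OR F).
Exception (in enterprise zone) — not satisfied.
Result: main false OR exception false → false.

No — not exempt.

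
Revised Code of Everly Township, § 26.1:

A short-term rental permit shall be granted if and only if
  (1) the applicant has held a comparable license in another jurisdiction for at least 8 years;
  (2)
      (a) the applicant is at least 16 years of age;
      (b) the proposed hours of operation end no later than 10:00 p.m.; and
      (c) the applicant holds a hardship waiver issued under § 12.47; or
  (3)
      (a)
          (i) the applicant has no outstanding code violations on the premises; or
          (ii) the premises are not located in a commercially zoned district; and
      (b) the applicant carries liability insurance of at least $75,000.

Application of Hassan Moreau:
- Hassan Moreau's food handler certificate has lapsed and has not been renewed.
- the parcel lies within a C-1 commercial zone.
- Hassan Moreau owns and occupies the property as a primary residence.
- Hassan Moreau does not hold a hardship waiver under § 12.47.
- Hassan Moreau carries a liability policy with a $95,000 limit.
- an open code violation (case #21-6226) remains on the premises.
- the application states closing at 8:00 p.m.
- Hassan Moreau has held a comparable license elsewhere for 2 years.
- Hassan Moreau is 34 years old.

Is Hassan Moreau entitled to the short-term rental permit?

No — denied.

(1) prior license ≥ 8 yr — fails.
(a) age ≥ 16 — met.
(b) closes by 10 p.m. — satisfied.
(c) hardship waiver — not met.
So (2) is not satisfied (T AND T AND F).
(i) no code violations — not satisfied.
(ii) not (commercially zoned) — not met.
(a): F OR F → false.
(b) insurance ≥ $75,000 — met.
(3): F AND T → false.
Overall: F OR F OR F → false.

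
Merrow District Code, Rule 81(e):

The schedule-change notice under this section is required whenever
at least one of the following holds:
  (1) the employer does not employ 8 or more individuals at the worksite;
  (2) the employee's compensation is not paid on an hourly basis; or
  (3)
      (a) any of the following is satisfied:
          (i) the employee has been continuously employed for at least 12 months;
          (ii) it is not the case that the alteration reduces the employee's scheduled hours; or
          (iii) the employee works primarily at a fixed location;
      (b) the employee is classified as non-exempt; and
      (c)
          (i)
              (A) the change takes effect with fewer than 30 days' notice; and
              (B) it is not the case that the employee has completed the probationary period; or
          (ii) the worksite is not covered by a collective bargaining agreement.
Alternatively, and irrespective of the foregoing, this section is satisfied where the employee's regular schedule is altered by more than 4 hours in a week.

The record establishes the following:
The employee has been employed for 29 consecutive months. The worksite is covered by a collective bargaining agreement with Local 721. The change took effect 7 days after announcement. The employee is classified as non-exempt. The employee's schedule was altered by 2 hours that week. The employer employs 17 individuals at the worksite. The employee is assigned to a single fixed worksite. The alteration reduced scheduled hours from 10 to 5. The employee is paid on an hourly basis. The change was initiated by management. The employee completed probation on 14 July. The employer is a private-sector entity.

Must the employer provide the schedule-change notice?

No — not required.

(1) not (≥ 8 at site) — not met.
(2) not (hourly-paid) — fails.
(i) tenure ≥ 12 mo. — met.
(ii) not (hours reduced) — not met.
(iii) fixed location — holds.
(a) = T OR F OR T = true.
(b) non-exempt — met.
(A) < 30 days' notice — met.
(B) not (past probation) — fails.
(i): T AND F → false.
(ii) no CBA — fails.
(c) = F OR F = false.
So (3) is not satisfied (T AND T AND F).
Overall: F OR F OR F → false.
Exception (schedule shift > 4h) — not satisfied.
Result: main false OR exception false → false.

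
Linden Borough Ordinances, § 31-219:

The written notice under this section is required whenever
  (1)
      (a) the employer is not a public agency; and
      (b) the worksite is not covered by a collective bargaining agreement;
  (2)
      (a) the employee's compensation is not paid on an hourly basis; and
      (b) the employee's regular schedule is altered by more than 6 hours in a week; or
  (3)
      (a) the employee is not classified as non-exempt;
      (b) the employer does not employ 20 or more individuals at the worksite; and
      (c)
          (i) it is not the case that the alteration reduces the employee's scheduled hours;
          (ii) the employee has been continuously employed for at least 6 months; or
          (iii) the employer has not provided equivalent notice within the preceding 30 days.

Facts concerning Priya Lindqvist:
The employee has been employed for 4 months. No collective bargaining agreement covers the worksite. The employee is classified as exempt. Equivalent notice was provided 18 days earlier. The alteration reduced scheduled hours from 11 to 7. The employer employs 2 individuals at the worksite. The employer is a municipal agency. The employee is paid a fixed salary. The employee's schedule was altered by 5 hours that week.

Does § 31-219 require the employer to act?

(a) not (public agency) — not met.
(b) no CBA — met.
So (1) is not satisfied (F AND T).
(a) not (hourly-paid) — met.
(b) schedule shift > 6h — fails.
(2): T AND F → false.
(a) not (non-exempt) — satisfied.
(b) not (≥ 20 at site) — satisfied.
(i) not (hours reduced) — not satisfied.
(ii) tenure ≥ 6 mo. — not satisfied.
(iii) no recent notice — fails.
(c): F OR F OR F → false.
So (3) is not satisfied (T AND T AND F).
Overall: F OR F OR F → false.

No — not required.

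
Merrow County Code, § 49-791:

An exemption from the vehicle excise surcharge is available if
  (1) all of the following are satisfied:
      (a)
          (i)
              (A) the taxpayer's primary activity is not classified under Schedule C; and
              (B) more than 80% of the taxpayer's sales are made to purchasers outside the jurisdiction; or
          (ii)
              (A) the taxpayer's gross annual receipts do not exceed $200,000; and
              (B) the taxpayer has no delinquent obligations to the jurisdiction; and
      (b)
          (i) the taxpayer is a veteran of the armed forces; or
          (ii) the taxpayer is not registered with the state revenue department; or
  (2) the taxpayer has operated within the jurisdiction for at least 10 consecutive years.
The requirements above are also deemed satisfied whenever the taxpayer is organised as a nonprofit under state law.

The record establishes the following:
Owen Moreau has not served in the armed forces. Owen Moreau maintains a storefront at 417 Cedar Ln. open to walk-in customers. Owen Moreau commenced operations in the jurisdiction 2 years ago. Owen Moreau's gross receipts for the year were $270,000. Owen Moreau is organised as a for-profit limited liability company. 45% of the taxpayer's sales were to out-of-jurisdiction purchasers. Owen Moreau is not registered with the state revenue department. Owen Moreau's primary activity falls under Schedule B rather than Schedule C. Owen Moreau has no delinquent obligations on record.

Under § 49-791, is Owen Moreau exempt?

No — not exempt.

(A) not (Schedule C activity) — satisfied.
(B) >80% out-of-jur. sales — not met.
(i) = T AND F = false.
(A) receipts ≤ $200,000 — not met.
(B) no delinquency — met.
(ii): F AND T → false.
(a) = F OR F = false.
(i) veteran — fails.
(ii) not (state-registered) — met.
(b): F OR T → true.
(1): F AND T → false.
(2) ≥ 10 yrs in jurisdiction — not met.
So Overall is not satisfied (F OR F).
Exception (nonprofit) — not satisfied.
Result: main false OR exception false → false.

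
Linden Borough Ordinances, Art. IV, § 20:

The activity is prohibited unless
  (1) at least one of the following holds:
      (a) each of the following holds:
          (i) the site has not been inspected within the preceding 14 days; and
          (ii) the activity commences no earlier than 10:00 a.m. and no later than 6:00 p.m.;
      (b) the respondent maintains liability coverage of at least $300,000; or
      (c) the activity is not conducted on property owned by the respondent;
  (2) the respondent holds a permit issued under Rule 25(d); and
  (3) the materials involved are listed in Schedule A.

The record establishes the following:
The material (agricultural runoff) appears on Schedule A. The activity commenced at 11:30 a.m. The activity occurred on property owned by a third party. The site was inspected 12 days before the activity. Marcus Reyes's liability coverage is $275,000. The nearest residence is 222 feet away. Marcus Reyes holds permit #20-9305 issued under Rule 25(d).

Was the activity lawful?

(i) not (site inspected) — not met.
(ii) start within hours — satisfied.
So (a) is not satisfied (F AND T).
(b) coverage ≥ $300,000 — not satisfied.
(c) not (own property) — satisfied.
(1): F OR F OR T → true.
(2) holds permit — satisfied.
(3) Schedule A material — met.
Overall = T AND T AND T = true.

Yes — lawful.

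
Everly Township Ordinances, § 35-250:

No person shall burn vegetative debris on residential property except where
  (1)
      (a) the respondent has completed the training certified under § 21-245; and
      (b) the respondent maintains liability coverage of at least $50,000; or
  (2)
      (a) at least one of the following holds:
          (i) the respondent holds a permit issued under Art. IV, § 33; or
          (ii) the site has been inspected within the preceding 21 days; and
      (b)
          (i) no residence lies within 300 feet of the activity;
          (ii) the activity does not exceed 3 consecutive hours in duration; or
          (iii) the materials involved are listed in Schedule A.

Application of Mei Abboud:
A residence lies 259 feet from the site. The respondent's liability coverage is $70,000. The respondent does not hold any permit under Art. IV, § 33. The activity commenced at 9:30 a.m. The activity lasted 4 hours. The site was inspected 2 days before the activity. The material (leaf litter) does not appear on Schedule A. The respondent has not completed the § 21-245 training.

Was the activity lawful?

(a) training certified — not satisfied.
(b) coverage ≥ $50,000 — satisfied.
(1) = F AND T = false.
(i) holds permit — not met.
(ii) site inspected — satisfied.
(a) = F OR T = true.
(i) no residence in 300 ft — not met.
(ii) ≤ 3 hrs duration — fails.
(iii) Schedule A material — fails.
(b): F OR F OR F → false.
So (2) is not satisfied (T AND F).
Overall = F OR F = false.

No — unlawful.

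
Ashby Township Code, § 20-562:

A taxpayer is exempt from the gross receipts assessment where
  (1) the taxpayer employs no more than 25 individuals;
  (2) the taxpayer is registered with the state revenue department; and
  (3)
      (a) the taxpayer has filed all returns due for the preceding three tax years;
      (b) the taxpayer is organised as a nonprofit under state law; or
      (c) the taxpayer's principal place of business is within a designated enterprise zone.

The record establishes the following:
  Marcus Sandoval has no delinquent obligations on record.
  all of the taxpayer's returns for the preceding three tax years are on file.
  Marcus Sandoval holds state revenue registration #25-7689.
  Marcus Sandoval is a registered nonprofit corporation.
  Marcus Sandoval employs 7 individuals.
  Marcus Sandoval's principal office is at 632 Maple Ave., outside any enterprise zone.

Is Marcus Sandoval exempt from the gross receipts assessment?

(1) ≤ 25 employees — met.
(2) state-registered — holds.
(a) returns current — met.
(b) nonprofit — holds.
(c) in enterprise zone — not satisfied.
So (3) is satisfied (T OR T OR F).
So Overall is satisfied (T AND T AND T).

Yes — exempt.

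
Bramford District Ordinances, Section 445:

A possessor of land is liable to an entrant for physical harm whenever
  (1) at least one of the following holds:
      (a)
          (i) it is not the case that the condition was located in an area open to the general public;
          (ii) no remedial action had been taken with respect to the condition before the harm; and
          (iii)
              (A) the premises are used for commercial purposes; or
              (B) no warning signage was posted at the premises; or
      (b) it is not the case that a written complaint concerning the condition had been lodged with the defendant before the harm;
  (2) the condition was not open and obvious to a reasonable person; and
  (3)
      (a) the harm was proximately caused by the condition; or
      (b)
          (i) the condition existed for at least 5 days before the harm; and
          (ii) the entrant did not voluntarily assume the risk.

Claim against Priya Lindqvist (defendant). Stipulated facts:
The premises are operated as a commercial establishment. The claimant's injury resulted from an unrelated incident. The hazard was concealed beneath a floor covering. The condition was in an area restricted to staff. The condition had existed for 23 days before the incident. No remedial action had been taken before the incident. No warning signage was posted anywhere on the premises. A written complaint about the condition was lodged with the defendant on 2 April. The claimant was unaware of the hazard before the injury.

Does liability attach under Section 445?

Yes — liable.

(i) not (public area) — satisfied.
(ii) no remedial action — satisfied.
(A) commercial use — satisfied.
(B) no signage posted — holds.
(iii): T OR T → true.
So (a) is satisfied (T AND T AND T).
(b) not (complaint lodged) — not satisfied.
(1) = T OR F = true.
(2) not open/obvious — met.
(a) proximate cause — fails.
(i) condition ≥5 days old — satisfied.
(ii) no assumed risk — holds.
(b): T AND T → true.
(3): F OR T → true.
So Overall is satisfied (T AND T AND T).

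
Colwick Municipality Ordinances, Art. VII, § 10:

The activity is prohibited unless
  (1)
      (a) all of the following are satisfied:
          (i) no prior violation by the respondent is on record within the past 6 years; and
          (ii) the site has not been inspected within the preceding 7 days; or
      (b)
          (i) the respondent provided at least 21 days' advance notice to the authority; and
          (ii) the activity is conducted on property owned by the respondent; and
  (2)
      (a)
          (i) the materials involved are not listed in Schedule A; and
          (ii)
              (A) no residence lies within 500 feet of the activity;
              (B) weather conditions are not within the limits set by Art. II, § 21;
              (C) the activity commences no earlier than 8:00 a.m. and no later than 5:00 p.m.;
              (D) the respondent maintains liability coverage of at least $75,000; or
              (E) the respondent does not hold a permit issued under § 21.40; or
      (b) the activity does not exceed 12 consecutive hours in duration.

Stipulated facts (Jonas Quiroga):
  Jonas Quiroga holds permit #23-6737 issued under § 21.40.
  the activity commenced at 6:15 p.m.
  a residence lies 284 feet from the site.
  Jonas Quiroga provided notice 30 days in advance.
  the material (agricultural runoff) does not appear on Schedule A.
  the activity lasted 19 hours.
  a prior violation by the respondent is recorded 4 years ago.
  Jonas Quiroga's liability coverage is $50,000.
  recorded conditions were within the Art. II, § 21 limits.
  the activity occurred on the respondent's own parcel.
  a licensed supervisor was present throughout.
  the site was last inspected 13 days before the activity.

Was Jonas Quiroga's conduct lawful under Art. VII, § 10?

(i) no prior violation — not satisfied.
(ii) not (site inspected) — met.
(a): F AND T → false.
(i) ≥21 days' notice — holds.
(ii) own property — met.
So (b) is satisfied (T AND T).
(1) = F OR T = true.
(i) not (Schedule A material) — met.
(A) no residence in 500 ft — fails.
(B) not (weather ok) — fails.
(C) start within hours — not met.
(D) coverage ≥ $75,000 — fails.
(E) not (holds permit) — fails.
So (ii) is not satisfied (F OR F OR F OR F OR F).
(a): T AND F → false.
(b) ≤ 12 hrs duration — fails.
(2): F OR F → false.
Overall = T AND F = false.

No — unlawful.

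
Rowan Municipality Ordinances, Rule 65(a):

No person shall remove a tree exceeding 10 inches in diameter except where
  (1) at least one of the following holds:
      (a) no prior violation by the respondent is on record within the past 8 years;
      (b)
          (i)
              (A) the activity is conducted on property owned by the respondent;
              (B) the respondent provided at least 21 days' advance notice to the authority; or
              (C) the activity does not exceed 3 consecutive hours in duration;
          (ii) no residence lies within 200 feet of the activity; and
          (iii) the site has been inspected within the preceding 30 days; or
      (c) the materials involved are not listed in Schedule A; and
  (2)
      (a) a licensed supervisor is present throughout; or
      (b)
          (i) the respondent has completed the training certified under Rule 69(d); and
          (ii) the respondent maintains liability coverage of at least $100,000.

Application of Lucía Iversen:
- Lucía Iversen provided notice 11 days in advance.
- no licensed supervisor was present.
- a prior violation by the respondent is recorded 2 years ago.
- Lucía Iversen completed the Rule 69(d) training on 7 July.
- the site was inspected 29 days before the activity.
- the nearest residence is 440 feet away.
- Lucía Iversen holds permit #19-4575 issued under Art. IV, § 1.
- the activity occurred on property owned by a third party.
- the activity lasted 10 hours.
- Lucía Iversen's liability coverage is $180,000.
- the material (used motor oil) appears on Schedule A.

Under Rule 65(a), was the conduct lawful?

(a) no prior violation — fails.
(A) own property — fails.
(B) ≥21 days' notice — not met.
(C) ≤ 3 hrs duration — not met.
(i): F OR F OR F → false.
(ii) no residence in 200 ft — met.
(iii) site inspected — holds.
(b): F AND T AND T → false.
(c) not (Schedule A material) — fails.
So (1) is not satisfied (F OR F OR F).
(a) supervisor present — not satisfied.
(i) training certified — holds.
(ii) coverage ≥ $100,000 — satisfied.
(b): T AND T → true.
(2) = F OR T = true.
Overall: F AND T → false.

No — unlawful.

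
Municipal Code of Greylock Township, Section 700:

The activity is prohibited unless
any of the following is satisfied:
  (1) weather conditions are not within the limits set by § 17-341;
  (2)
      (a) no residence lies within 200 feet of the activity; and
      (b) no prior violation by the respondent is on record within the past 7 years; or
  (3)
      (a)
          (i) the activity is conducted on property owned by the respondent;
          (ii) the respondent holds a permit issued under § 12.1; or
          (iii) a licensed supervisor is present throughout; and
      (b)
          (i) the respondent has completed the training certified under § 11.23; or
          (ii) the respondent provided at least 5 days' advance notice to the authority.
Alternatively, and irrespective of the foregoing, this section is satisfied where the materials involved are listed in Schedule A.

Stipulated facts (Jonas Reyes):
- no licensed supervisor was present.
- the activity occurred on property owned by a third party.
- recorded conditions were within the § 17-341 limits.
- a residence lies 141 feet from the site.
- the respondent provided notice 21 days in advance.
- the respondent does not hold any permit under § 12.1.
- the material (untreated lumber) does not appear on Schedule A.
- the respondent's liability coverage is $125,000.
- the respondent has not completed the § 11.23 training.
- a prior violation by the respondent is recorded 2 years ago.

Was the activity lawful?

No — unlawful.

(1) not (weather ok) — not satisfied.
(a) no residence in 200 ft — not satisfied.
(b) no prior violation — not met.
(2): F AND F → false.
(i) own property — fails.
(ii) holds permit — fails.
(iii) supervisor present — not satisfied.
So (a) is not satisfied (F OR F OR F).
(i) training certified — not met.
(ii) ≥5 days' notice — satisfied.
(b) = F OR T = true.
(3): F AND T → false.
Overall: F OR F OR F → false.
Exception (Schedule A material) — not satisfied.
Result: main false OR exception false → false.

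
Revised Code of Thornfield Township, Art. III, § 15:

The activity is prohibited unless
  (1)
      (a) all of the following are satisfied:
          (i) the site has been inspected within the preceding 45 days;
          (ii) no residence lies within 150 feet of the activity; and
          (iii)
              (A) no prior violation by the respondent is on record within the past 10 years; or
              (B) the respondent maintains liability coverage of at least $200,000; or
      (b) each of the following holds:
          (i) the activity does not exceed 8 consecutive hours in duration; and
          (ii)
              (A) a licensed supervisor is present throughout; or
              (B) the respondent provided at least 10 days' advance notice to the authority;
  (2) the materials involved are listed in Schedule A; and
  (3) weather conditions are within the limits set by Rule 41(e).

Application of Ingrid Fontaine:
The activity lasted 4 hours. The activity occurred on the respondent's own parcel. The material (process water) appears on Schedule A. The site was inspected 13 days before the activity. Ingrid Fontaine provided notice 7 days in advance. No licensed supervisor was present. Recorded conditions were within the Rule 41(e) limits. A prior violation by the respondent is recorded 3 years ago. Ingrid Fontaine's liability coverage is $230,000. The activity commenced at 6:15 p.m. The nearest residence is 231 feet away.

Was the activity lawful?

(i) site inspected — satisfied.
(ii) no residence in 150 ft — holds.
(A) no prior violation — fails.
(B) coverage ≥ $200,000 — holds.
(iii) = F OR T = true.
So (a) is satisfied (T AND T AND T).
(i) ≤ 8 hrs duration — satisfied.
(A) supervisor present — not satisfied.
(B) ≥10 days' notice — fails.
(ii): F OR F → false.
So (b) is not satisfied (T AND F).
So (1) is satisfied (T OR F).
(2) Schedule A material — met.
(3) weather ok — met.
So Overall is satisfied (T AND T AND T).

Yes — lawful.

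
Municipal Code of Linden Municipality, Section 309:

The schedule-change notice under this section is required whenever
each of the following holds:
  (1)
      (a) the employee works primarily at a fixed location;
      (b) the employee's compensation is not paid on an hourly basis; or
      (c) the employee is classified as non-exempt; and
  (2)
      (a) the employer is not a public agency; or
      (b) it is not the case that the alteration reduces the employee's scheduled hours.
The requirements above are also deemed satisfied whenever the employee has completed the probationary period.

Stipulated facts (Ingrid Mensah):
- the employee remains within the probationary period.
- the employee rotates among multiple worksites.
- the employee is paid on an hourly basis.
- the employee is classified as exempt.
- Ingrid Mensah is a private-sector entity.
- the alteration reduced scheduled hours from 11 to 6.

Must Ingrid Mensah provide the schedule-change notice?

(a) fixed location — fails.
(b) not (hourly-paid) — fails.
(c) non-exempt — fails.
(1): F OR F OR F → false.
(a) not (public agency) — holds.
(b) not (hours reduced) — not met.
(2): T OR F → true.
Overall = F AND T = false.
Exception (past probation) — not satisfied.
Result: main false OR exception false → false.

No — not required.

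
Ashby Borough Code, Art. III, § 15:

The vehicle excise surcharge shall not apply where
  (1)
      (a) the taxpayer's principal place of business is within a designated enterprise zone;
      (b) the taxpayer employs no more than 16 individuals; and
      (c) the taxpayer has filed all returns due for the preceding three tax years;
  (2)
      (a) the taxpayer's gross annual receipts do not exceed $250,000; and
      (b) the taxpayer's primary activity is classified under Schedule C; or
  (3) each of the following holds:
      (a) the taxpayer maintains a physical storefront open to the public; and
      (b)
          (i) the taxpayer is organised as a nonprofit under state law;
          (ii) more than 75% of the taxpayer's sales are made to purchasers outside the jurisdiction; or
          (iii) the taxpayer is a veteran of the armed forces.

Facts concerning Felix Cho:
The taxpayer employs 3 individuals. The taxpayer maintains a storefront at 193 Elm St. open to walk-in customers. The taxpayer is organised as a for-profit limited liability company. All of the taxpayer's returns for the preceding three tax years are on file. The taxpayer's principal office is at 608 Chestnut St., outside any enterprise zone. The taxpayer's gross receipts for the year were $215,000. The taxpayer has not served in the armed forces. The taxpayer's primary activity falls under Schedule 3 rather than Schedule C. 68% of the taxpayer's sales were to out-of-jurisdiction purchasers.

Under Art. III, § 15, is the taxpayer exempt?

No — not exempt.

(a) in enterprise zone — not satisfied.
(b) ≤ 16 employees — met.
(c) returns current — holds.
So (1) is not satisfied (F AND T AND T).
(a) receipts ≤ $250,000 — satisfied.
(b) Schedule C activity — not satisfied.
So (2) is not satisfied (T AND F).
(a) has storefront — holds.
(i) nonprofit — not satisfied.
(ii) >75% out-of-jur. sales — not satisfied.
(iii) veteran — not met.
(b): F OR F OR F → false.
(3): T AND F → false.
Overall = F OR F OR F = false.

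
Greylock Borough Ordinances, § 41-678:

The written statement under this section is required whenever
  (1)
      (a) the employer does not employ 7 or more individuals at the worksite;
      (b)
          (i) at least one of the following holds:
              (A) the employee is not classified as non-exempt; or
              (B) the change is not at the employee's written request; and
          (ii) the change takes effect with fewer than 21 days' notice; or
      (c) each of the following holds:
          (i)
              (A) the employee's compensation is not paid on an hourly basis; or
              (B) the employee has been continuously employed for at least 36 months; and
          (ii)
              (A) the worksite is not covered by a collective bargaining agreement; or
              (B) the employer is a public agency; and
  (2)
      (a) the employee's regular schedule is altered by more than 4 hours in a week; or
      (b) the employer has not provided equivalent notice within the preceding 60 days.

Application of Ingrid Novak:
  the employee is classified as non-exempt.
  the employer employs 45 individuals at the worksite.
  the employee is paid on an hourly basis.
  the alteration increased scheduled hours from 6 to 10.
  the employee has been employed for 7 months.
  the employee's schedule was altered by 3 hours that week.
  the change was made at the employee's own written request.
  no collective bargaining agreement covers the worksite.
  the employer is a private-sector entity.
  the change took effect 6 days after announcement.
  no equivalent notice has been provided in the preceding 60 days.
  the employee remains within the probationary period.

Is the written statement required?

No — not required.

(a) not (≥ 7 at site) — not met.
(A) not (non-exempt) — not met.
(B) not employee-requested — fails.
So (i) is not satisfied (F OR F).
(ii) < 21 days' notice — holds.
(b): F AND T → false.
(A) not (hourly-paid) — not satisfied.
(B) tenure ≥ 36 mo. — not satisfied.
So (i) is not satisfied (F OR F).
(A) no CBA — satisfied.
(B) public agency — not met.
So (ii) is satisfied (T OR F).
(c) = F AND T = false.
So (1) is not satisfied (F OR F OR F).
(a) schedule shift > 4h — not met.
(b) no recent notice — satisfied.
So (2) is satisfied (F OR T).
So Overall is not satisfied (F AND T).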